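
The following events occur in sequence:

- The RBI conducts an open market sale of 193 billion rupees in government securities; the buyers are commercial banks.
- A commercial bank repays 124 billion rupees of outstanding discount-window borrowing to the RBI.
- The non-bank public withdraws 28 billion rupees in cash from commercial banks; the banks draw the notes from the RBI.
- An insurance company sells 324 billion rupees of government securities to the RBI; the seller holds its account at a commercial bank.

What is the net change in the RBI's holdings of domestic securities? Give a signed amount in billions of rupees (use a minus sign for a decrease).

RBI balance sheet:
  Assets:      Securities +131B, Loans to banks −124B
  Liabilities: Bank reserves −21B, Currency in circulation +28B
So the change in the RBI's holdings of domestic securities is +131 billion.

+131 billion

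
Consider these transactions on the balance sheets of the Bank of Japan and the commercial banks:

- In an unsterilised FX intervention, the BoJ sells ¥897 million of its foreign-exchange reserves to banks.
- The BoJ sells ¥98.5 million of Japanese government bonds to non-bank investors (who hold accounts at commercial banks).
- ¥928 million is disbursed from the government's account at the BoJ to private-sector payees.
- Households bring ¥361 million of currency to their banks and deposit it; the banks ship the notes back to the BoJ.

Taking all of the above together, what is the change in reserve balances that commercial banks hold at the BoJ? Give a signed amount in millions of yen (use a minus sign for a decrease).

BoJ balance sheet:
  Assets:      Securities −¥98.5M, Foreign assets −¥897M
  Liabilities: Bank reserves +¥293.5M, Currency in circulation −¥361M, Government deposits −¥928M
So the change in reserve balances that commercial banks hold at the BoJ is +¥293.5 million.

+¥293.5 million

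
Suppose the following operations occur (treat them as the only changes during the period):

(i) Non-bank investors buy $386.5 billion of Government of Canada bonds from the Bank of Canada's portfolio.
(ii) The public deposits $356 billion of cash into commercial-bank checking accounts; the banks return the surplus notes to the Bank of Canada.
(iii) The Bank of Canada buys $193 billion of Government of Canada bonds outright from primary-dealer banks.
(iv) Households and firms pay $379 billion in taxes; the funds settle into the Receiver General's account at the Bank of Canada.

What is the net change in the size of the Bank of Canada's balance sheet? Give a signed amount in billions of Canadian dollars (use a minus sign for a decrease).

-$193.5 billion

Asset sale (to non-banks) $386.5 billion: a Bank of Canada asset is shed → −$386.5B.
Currency deposit $356 billion: only the composition of liabilities changes → 0.
OMO purchase (from banks) $193 billion: a Bank of Canada asset is acquired → +$193B.
Government account inflow $379 billion: only the composition of liabilities changes → 0.
Net: −386.5 + 0 + 193 + 0 = -$193.5 billion.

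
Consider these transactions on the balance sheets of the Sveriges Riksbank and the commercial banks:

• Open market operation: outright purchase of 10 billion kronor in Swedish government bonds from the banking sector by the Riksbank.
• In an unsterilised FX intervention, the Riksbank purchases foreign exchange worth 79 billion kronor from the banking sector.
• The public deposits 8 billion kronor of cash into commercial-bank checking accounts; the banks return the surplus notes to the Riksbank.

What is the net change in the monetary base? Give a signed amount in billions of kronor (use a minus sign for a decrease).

Riksbank balance sheet:
  Assets:      Securities +10B, Foreign assets +79B
  Liabilities: Bank reserves +97B, Currency in circulation −8B
Commercial banking system:
  Assets:      Reserves at CB +97B, Securities −10B, Foreign assets −79B
  Liabilities: Checkable deposits +8B
Monetary base = currency + reserves: −8B + (+97B) = +89 billion.

+89 billion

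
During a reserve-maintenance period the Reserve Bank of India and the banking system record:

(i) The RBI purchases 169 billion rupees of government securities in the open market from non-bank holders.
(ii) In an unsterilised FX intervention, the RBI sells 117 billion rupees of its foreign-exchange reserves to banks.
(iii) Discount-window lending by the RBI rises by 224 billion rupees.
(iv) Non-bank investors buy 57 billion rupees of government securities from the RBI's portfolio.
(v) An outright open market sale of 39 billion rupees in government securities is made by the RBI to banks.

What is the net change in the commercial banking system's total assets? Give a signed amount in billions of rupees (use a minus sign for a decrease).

RBI balance sheet:
  Assets:      Securities +73B, Loans to banks +224B, Foreign assets −117B
  Liabilities: Bank reserves +180B
Commercial banking system:
  Assets:      Reserves at CB +180B, Securities +39B, Foreign assets +117B
  Liabilities: Checkable deposits +112B, Borrowings from CB +224B
Change in total bank assets = +336 billion.

+336 billion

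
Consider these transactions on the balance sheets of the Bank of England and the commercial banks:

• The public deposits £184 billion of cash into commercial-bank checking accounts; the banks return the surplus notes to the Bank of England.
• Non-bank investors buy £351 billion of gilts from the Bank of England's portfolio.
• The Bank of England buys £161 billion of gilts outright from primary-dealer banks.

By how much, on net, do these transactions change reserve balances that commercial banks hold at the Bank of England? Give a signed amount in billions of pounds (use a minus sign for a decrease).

-£6 billion

Bank of England balance sheet:
  Assets:      Securities −£190B
  Liabilities: Bank reserves −£6B, Currency in circulation −£184B
Commercial banking system:
  Assets:      Reserves at CB −£6B, Securities −£161B
  Liabilities: Checkable deposits −£167B
So the change in reserve balances that commercial banks hold at the Bank of England is -£6 billion.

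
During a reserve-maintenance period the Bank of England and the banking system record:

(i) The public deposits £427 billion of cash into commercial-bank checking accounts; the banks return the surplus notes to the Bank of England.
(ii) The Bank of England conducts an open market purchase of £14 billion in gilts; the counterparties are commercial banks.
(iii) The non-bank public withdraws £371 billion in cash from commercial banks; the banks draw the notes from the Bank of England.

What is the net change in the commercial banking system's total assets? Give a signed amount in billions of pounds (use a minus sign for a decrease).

+£56 billion

Currency deposit £427 billion: bank balance sheets expand → +£427B.
OMO purchase (from banks) £14 billion: just an asset swap on bank balance sheets → 0.
Currency withdrawal £371 billion: bank balance sheets shrink → −£371B.
Net: 427 + 0 − 371 = +£56 billion.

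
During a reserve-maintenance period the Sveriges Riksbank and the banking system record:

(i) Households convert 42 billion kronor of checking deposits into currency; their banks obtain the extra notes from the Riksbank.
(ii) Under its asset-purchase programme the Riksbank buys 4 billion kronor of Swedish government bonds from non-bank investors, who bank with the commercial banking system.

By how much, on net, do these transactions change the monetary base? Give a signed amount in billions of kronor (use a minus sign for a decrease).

+4 billion

Riksbank balance sheet:
  Assets:      Securities +4B
  Liabilities: Bank reserves −38B, Currency in circulation +42B
Monetary base = currency + reserves: +42B + (−38B) = +4 billion.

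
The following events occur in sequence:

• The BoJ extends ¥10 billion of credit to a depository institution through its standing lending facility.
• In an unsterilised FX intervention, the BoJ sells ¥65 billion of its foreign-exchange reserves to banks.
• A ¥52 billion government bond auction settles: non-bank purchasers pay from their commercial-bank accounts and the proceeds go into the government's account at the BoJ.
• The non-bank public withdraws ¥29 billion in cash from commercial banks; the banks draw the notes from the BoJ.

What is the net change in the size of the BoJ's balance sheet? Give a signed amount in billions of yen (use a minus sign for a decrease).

-¥55 billion

Discount-window loan ¥10 billion: a BoJ asset is acquired → +¥10B.
FX sale ¥65 billion: a BoJ asset is shed → −¥65B.
Government account inflow ¥52 billion: only the composition of liabilities changes → 0.
Currency withdrawal ¥29 billion: only the composition of liabilities changes → 0.
Net: 10 − 65 + 0 + 0 = -¥55 billion.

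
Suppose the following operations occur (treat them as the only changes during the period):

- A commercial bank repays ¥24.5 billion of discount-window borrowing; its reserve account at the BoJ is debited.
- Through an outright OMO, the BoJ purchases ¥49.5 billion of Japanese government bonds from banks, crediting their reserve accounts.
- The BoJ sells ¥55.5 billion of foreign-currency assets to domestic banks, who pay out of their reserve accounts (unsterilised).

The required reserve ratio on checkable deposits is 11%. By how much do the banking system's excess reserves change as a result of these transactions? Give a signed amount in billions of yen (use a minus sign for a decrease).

Discount-window repayment ¥24.5 billion: reserves −¥24.5B, deposits 0.
OMO purchase (from banks) ¥49.5 billion: reserves +¥49.5B, deposits 0.
FX sale ¥55.5 billion: reserves −¥55.5B, deposits 0.
Totals: Δreserves = −¥30.5B, Δdeposits = 0.
Δrequired reserves = 11% × 0 = 0.
Δexcess reserves = Δreserves − Δrequired = −¥30.5B − (0) = -¥30.5 billion.

-¥30.5 billion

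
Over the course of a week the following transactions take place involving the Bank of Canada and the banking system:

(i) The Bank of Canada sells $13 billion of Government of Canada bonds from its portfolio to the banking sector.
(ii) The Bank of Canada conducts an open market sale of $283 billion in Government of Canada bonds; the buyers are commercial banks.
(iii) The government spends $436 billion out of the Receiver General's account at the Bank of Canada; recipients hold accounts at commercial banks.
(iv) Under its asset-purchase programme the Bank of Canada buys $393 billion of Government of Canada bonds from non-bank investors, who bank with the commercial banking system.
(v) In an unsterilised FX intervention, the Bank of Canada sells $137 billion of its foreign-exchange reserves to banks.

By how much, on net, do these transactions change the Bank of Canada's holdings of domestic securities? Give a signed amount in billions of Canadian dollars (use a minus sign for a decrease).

+$97 billion

OMO sale (to banks) $13 billion: securities removed from the Bank of Canada's portfolio → −$13B.
OMO sale (to banks) $283 billion: securities removed from the Bank of Canada's portfolio → −$283B.
Government spending $436 billion: the Bank of Canada's securities portfolio is untouched → 0.
Asset purchase (from non-banks) $393 billion: securities added to the Bank of Canada's portfolio → +$393B.
FX sale $137 billion: the Bank of Canada's securities portfolio is untouched → 0.
Net: −13 − 283 + 0 + 393 + 0 = +$97 billion.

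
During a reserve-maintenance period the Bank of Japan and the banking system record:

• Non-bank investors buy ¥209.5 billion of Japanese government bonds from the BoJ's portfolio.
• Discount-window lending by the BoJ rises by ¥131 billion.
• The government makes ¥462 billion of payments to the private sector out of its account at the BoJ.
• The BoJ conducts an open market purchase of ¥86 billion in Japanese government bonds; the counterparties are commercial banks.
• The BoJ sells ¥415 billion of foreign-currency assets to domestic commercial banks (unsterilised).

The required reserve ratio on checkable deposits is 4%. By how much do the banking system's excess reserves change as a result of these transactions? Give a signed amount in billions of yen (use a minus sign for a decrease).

+¥44.4 billion

Asset sale (to non-banks) ¥209.5 billion: reserves −¥209.5B, deposits −¥209.5B.
Discount-window loan ¥131 billion: reserves +¥131B, deposits 0.
Government spending ¥462 billion: reserves +¥462B, deposits +¥462B.
OMO purchase (from banks) ¥86 billion: reserves +¥86B, deposits 0.
FX sale ¥415 billion: reserves −¥415B, deposits 0.
Totals: Δreserves = +¥54.5B, Δdeposits = +¥252.5B.
Δrequired reserves = 4% × +¥252.5B = +¥10.1B.
Δexcess reserves = Δreserves − Δrequired = +¥54.5B − (+¥10.1B) = +¥44.4 billion.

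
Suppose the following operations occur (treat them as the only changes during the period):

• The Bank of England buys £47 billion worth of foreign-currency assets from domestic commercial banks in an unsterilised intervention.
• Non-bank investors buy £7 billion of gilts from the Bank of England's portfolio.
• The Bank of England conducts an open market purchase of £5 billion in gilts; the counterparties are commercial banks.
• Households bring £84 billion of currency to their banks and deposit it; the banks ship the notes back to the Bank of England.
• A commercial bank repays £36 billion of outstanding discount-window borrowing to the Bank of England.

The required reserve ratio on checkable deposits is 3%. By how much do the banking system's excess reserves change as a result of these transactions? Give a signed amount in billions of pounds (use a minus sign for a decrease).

FX purchase £47 billion: reserves +£47B, deposits 0.
Asset sale (to non-banks) £7 billion: reserves −£7B, deposits −£7B.
OMO purchase (from banks) £5 billion: reserves +£5B, deposits 0.
Currency deposit £84 billion: reserves +£84B, deposits +£84B.
Discount-window repayment £36 billion: reserves −£36B, deposits 0.
Totals: Δreserves = +£93B, Δdeposits = +£77B.
Δrequired reserves = 3% × +£77B = +£2.31B.
Δexcess reserves = Δreserves − Δrequired = +£93B − (+£2.31B) = +£90.69 billion.

+£90.69 billion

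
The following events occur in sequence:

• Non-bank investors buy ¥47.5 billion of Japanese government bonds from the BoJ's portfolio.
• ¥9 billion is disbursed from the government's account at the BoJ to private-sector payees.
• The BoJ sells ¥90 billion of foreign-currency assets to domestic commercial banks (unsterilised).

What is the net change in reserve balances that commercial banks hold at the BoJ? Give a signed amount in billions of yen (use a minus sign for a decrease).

BoJ balance sheet:
  Assets:      Securities −¥47.5B, Foreign assets −¥90B
  Liabilities: Bank reserves −¥128.5B, Government deposits −¥9B
Commercial banking system:
  Assets:      Reserves at CB −¥128.5B, Foreign assets +¥90B
  Liabilities: Checkable deposits −¥38.5B
So the change in reserve balances that commercial banks hold at the BoJ is -¥128.5 billion.

-¥128.5 billion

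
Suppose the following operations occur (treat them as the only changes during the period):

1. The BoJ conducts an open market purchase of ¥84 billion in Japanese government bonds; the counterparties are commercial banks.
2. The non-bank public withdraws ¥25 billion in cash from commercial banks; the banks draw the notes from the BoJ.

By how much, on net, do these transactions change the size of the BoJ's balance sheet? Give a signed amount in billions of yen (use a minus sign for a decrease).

OMO purchase (from banks) ¥84 billion: a BoJ asset is acquired → +¥84B.
Currency withdrawal ¥25 billion: only the composition of liabilities changes → 0.
Net: 84 + 0 = +¥84 billion.

+¥84 billion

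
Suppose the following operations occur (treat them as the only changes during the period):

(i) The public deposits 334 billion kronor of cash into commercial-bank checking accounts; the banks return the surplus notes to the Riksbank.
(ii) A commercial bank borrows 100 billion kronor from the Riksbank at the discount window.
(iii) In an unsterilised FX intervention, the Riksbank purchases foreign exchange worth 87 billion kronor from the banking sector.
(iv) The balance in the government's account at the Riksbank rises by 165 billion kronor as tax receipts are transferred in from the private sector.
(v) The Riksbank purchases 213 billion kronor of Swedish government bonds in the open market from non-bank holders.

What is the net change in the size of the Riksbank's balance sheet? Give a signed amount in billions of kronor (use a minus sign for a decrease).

+400 billion

Riksbank balance sheet:
  Assets:      Securities +213B, Loans to banks +100B, Foreign assets +87B
  Liabilities: Bank reserves +569B, Currency in circulation −334B, Government deposits +165B
Commercial banking system:
  Assets:      Reserves at CB +569B, Foreign assets −87B
  Liabilities: Checkable deposits +382B, Borrowings from CB +100B
Change in total Riksbank assets = +400 billion.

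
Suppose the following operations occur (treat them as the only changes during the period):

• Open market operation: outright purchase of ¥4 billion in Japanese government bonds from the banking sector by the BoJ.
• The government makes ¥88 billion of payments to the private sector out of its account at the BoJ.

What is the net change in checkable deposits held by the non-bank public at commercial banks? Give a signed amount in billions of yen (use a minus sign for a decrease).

OMO purchase (from banks) ¥4 billion: the counterparty is a bank, so public deposits are unchanged → 0.
Government spending ¥88 billion: non-bank counterparties' bank balances rise → +¥88B.
Net: 0 + 88 = +¥88 billion.

+¥88 billion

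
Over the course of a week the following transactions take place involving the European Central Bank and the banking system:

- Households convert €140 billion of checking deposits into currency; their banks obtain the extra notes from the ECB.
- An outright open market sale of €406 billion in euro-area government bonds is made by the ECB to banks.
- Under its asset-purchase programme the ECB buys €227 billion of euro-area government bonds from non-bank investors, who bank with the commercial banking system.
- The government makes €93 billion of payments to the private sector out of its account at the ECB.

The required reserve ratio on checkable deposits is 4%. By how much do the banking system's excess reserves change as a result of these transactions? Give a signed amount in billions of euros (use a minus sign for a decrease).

Currency withdrawal €140 billion: reserves −€140B, deposits −€140B.
OMO sale (to banks) €406 billion: reserves −€406B, deposits 0.
Asset purchase (from non-banks) €227 billion: reserves +€227B, deposits +€227B.
Government spending €93 billion: reserves +€93B, deposits +€93B.
Totals: Δreserves = −€226B, Δdeposits = +€180B.
Δrequired reserves = 4% × +€180B = +€7.2B.
Δexcess reserves = Δreserves − Δrequired = −€226B − (+€7.2B) = -€233.2 billion.

-€233.2 billion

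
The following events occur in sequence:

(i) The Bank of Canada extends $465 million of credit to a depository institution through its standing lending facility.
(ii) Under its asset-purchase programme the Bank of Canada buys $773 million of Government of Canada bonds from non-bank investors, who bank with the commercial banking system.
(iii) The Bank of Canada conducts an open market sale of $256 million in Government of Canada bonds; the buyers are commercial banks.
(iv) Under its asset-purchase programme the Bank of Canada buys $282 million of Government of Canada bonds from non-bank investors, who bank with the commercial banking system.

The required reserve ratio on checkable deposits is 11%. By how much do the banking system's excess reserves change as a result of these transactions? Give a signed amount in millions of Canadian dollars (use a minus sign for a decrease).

Discount-window loan $465 million: reserves +$465M, deposits 0.
Asset purchase (from non-banks) $773 million: reserves +$773M, deposits +$773M.
OMO sale (to banks) $256 million: reserves −$256M, deposits 0.
Asset purchase (from non-banks) $282 million: reserves +$282M, deposits +$282M.
Totals: Δreserves = +$1264M, Δdeposits = +$1055M.
Δrequired reserves = 11% × +$1055M = +$116.05M.
Δexcess reserves = Δreserves − Δrequired = +$1264M − (+$116.05M) = +$1147.95 million.

+$1147.95 million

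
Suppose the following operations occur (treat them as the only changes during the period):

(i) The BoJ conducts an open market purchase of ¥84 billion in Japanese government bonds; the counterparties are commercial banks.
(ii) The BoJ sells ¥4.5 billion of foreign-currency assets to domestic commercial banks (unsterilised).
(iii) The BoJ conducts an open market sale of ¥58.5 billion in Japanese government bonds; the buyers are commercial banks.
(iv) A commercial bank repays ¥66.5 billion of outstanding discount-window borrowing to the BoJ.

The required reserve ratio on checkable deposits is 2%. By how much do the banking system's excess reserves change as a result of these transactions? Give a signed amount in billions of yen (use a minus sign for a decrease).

-¥45.5 billion

OMO purchase (from banks) ¥84 billion: reserves +¥84B, deposits 0.
FX sale ¥4.5 billion: reserves −¥4.5B, deposits 0.
OMO sale (to banks) ¥58.5 billion: reserves −¥58.5B, deposits 0.
Discount-window repayment ¥66.5 billion: reserves −¥66.5B, deposits 0.
Totals: Δreserves = −¥45.5B, Δdeposits = 0.
Δrequired reserves = 2% × 0 = 0.
Δexcess reserves = Δreserves − Δrequired = −¥45.5B − (0) = -¥45.5 billion.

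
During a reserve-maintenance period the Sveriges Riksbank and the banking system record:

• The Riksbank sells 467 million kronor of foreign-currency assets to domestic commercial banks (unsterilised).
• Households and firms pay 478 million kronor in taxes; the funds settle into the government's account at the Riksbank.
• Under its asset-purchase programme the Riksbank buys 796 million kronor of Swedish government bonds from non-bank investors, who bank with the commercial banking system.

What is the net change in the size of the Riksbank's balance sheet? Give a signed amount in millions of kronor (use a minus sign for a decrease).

Riksbank balance sheet:
  Assets:      Securities +796M, Foreign assets −467M
  Liabilities: Bank reserves −149M, Government deposits +478M
Commercial banking system:
  Assets:      Reserves at CB −149M, Foreign assets +467M
  Liabilities: Checkable deposits +318M
Change in total Riksbank assets = +329 million.

+329 million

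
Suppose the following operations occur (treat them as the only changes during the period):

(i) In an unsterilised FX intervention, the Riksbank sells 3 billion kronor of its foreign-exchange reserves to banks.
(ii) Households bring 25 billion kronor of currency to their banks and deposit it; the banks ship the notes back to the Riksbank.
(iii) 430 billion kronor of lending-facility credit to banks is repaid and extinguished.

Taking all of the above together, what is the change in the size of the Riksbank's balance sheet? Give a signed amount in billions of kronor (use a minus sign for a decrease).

Riksbank balance sheet:
  Assets:      Loans to banks −430B, Foreign assets −3B
  Liabilities: Bank reserves −408B, Currency in circulation −25B
Change in total Riksbank assets = -433 billion.

-433 billion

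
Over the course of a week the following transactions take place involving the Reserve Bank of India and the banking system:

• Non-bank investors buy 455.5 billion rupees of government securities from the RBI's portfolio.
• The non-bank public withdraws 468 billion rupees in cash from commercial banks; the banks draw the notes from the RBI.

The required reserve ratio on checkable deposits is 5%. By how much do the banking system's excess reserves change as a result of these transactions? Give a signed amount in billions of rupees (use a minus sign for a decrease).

-877.325 billion

Asset sale (to non-banks) 455.5 billion rupees: reserves −455.5B, deposits −455.5B.
Currency withdrawal 468 billion rupees: reserves −468B, deposits −468B.
Totals: Δreserves = −923.5B, Δdeposits = −923.5B.
Δrequired reserves = 5% × −923.5B = −46.175B.
Δexcess reserves = Δreserves − Δrequired = −923.5B − (−46.175B) = -877.325 billion.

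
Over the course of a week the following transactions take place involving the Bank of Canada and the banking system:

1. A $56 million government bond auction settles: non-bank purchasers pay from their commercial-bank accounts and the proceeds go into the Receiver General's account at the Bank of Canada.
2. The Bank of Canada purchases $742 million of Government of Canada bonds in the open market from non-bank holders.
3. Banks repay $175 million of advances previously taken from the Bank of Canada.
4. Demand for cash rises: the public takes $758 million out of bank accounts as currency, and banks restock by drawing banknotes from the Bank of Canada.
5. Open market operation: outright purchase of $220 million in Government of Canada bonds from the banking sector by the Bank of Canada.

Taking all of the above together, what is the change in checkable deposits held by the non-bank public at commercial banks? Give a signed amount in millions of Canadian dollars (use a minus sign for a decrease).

-$72 million

Bank of Canada balance sheet:
  Assets:      Securities +$962M, Loans to banks −$175M
  Liabilities: Bank reserves −$27M, Currency in circulation +$758M, Government deposits +$56M
Commercial banking system:
  Assets:      Reserves at CB −$27M, Securities −$220M
  Liabilities: Checkable deposits −$72M, Borrowings from CB −$175M
So the change in checkable deposits held by the non-bank public at commercial banks is -$72 million.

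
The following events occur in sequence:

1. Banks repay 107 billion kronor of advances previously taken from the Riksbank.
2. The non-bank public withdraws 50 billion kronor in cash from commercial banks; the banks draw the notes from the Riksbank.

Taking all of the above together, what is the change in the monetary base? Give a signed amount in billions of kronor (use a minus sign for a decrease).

-107 billion

Riksbank balance sheet:
  Assets:      Loans to banks −107B
  Liabilities: Bank reserves −157B, Currency in circulation +50B
Monetary base = currency + reserves: +50B + (−157B) = -107 billion.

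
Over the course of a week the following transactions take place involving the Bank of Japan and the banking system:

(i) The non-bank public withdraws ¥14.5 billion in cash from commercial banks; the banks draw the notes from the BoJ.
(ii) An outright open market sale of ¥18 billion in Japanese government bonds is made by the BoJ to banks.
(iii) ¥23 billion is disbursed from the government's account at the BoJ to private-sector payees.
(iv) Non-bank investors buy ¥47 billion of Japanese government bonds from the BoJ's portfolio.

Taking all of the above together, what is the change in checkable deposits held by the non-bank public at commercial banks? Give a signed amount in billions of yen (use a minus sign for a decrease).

-¥38.5 billion

BoJ balance sheet:
  Assets:      Securities −¥65B
  Liabilities: Bank reserves −¥56.5B, Currency in circulation +¥14.5B, Government deposits −¥23B
Commercial banking system:
  Assets:      Reserves at CB −¥56.5B, Securities +¥18B
  Liabilities: Checkable deposits −¥38.5B
So the change in checkable deposits held by the non-bank public at commercial banks is -¥38.5 billion.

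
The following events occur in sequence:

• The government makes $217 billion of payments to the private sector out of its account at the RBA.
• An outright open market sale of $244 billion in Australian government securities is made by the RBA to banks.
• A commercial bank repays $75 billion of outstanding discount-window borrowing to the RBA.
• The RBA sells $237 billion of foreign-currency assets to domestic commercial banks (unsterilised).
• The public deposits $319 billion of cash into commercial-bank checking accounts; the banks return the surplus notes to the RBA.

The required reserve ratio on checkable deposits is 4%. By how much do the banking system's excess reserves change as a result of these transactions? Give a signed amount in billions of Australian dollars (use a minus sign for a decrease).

-$41.44 billion

Government spending $217 billion: reserves +$217B, deposits +$217B.
OMO sale (to banks) $244 billion: reserves −$244B, deposits 0.
Discount-window repayment $75 billion: reserves −$75B, deposits 0.
FX sale $237 billion: reserves −$237B, deposits 0.
Currency deposit $319 billion: reserves +$319B, deposits +$319B.
Totals: Δreserves = −$20B, Δdeposits = +$536B.
Δrequired reserves = 4% × +$536B = +$21.44B.
Δexcess reserves = Δreserves − Δrequired = −$20B − (+$21.44B) = -$41.44 billion.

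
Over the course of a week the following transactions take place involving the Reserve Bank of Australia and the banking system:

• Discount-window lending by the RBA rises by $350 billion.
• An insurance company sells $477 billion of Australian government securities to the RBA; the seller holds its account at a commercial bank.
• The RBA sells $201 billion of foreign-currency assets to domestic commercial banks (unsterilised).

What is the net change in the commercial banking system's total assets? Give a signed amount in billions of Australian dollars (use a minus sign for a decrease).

+$827 billion

RBA balance sheet:
  Assets:      Securities +$477B, Loans to banks +$350B, Foreign assets −$201B
  Liabilities: Bank reserves +$626B
Commercial banking system:
  Assets:      Reserves at CB +$626B, Foreign assets +$201B
  Liabilities: Checkable deposits +$477B, Borrowings from CB +$350B
Change in total bank assets = +$827 billion.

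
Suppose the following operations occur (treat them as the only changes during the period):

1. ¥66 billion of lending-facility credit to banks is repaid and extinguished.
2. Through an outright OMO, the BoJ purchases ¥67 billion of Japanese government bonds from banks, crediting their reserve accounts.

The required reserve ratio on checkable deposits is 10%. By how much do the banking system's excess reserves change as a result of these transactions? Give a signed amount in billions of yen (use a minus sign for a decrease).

+¥1 billion

Discount-window repayment ¥66 billion: reserves −¥66B, deposits 0.
OMO purchase (from banks) ¥67 billion: reserves +¥67B, deposits 0.
Totals: Δreserves = +¥1B, Δdeposits = 0.
Δrequired reserves = 10% × 0 = 0.
Δexcess reserves = Δreserves − Δrequired = +¥1B − (0) = +¥1 billion.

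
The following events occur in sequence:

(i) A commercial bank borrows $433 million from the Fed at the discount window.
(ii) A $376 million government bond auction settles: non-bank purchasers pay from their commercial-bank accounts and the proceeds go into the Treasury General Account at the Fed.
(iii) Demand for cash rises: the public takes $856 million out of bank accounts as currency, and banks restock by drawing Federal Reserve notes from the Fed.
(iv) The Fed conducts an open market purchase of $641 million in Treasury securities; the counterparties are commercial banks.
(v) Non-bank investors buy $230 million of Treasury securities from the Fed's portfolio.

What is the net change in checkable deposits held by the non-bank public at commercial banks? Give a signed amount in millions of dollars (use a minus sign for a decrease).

Fed balance sheet:
  Assets:      Securities +$411M, Loans to banks +$433M
  Liabilities: Bank reserves −$388M, Currency in circulation +$856M, Government deposits +$376M
Commercial banking system:
  Assets:      Reserves at CB −$388M, Securities −$641M
  Liabilities: Checkable deposits −$1462M, Borrowings from CB +$433M
So the change in checkable deposits held by the non-bank public at commercial banks is -$1462 million.

-$1462 million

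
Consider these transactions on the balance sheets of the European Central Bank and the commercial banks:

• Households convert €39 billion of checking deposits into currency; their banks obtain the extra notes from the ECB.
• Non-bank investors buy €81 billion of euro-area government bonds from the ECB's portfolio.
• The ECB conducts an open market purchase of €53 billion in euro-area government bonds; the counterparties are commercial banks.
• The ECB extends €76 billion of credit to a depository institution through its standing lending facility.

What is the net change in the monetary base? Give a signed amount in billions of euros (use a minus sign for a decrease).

+€48 billion

Currency withdrawal €39 billion: just a shift between currency and reserves — both are base money → 0.
Asset sale (to non-banks) €81 billion: ECB balance sheet contracts → −€81B.
OMO purchase (from banks) €53 billion: ECB balance sheet expands → +€53B.
Discount-window loan €76 billion: ECB balance sheet expands → +€76B.
Net: 0 − 81 + 53 + 76 = +€48 billion.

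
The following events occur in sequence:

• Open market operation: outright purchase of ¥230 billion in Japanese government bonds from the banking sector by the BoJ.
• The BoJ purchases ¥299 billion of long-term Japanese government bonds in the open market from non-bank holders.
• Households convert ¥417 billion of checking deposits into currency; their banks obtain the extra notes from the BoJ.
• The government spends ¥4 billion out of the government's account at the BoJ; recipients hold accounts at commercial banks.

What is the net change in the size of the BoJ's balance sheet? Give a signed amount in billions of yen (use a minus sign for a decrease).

OMO purchase (from banks) ¥230 billion: a BoJ asset is acquired → +¥230B.
Asset purchase (from non-banks) ¥299 billion: a BoJ asset is acquired → +¥299B.
Currency withdrawal ¥417 billion: only the composition of liabilities changes → 0.
Government spending ¥4 billion: only the composition of liabilities changes → 0.
Net: 230 + 299 + 0 + 0 = +¥529 billion.

+¥529 billion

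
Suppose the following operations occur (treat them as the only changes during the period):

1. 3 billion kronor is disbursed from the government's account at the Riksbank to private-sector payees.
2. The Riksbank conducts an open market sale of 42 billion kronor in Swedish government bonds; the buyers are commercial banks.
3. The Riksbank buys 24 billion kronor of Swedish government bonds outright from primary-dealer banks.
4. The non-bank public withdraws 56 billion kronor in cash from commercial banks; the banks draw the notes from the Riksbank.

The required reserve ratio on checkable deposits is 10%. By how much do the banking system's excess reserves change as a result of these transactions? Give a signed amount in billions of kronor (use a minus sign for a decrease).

Government spending 3 billion kronor: reserves +3B, deposits +3B.
OMO sale (to banks) 42 billion kronor: reserves −42B, deposits 0.
OMO purchase (from banks) 24 billion kronor: reserves +24B, deposits 0.
Currency withdrawal 56 billion kronor: reserves −56B, deposits −56B.
Totals: Δreserves = −71B, Δdeposits = −53B.
Δrequired reserves = 10% × −53B = −5.3B.
Δexcess reserves = Δreserves − Δrequired = −71B − (−5.3B) = -65.7 billion.

-65.7 billion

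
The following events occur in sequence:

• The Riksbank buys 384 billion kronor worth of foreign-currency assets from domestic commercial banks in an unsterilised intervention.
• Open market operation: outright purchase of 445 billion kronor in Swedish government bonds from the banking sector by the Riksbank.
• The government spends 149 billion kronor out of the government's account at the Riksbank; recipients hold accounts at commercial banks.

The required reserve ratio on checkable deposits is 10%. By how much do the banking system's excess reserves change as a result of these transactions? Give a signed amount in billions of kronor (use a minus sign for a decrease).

+963.1 billion

FX purchase 384 billion kronor: reserves +384B, deposits 0.
OMO purchase (from banks) 445 billion kronor: reserves +445B, deposits 0.
Government spending 149 billion kronor: reserves +149B, deposits +149B.
Totals: Δreserves = +978B, Δdeposits = +149B.
Δrequired reserves = 10% × +149B = +14.9B.
Δexcess reserves = Δreserves − Δrequired = +978B − (+14.9B) = +963.1 billion.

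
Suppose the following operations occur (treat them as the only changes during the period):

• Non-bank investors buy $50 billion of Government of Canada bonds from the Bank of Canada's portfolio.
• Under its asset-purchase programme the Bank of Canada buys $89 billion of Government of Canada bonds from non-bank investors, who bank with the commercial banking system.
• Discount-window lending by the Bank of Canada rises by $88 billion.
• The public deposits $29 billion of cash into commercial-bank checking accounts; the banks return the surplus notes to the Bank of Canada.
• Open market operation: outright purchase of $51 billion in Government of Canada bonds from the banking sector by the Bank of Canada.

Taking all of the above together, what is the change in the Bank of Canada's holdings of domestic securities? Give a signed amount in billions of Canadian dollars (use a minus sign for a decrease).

Bank of Canada balance sheet:
  Assets:      Securities +$90B, Loans to banks +$88B
  Liabilities: Bank reserves +$207B, Currency in circulation −$29B
So the change in the Bank of Canada's holdings of domestic securities is +$90 billion.

+$90 billion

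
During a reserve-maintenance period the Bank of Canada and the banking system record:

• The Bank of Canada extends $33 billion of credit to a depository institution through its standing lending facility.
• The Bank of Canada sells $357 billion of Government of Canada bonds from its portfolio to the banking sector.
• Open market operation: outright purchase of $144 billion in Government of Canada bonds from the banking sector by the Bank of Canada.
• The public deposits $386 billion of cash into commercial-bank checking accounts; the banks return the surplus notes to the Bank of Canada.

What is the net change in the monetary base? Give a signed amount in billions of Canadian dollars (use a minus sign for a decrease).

Discount-window loan $33 billion: Bank of Canada balance sheet expands → +$33B.
OMO sale (to banks) $357 billion: Bank of Canada balance sheet contracts → −$357B.
OMO purchase (from banks) $144 billion: Bank of Canada balance sheet expands → +$144B.
Currency deposit $386 billion: just a shift between currency and reserves — both are base money → 0.
Net: 33 − 357 + 144 + 0 = -$180 billion.

-$180 billion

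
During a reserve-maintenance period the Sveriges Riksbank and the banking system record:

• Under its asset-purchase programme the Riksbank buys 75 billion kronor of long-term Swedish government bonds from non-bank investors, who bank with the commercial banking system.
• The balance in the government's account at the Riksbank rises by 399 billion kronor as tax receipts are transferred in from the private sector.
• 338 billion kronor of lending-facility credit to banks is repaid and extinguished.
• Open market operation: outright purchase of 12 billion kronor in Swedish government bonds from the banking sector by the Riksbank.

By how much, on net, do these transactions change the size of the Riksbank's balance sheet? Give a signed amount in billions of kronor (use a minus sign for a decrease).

Riksbank balance sheet:
  Assets:      Securities +87B, Loans to banks −338B
  Liabilities: Bank reserves −650B, Government deposits +399B
Change in total Riksbank assets = -251 billion.

-251 billion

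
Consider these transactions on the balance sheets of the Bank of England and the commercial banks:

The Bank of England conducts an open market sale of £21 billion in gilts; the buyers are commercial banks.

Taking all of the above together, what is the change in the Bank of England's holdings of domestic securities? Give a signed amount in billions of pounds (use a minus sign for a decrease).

OMO sale (to banks) £21 billion: securities removed from the Bank of England's portfolio → −£21B.

-£21 billion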